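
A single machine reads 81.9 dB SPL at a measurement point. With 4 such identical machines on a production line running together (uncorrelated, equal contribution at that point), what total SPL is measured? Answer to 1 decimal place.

4 equal incoherent sources raise the level by 10·log₁₀(4) = 6.02 dB.
L_total = 81.9 + 6.02 = 87.9 dB SPL.

87.9 dB SPL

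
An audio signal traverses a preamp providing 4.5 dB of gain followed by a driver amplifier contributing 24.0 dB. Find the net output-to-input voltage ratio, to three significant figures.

26.6

Net gain = 4.5 + 24.0 = 28.5 dB.
Voltage ratio = 10^(28.5/20) = 26.6.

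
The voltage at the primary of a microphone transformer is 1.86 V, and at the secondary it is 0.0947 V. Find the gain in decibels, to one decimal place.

-25.9 dB

Voltage is an amplitude quantity, so gain = 20·log₁₀(V_out/V_in).
20·log₁₀(0.0947/1.86) = 20·log₁₀(0.05091) = -25.9 dB.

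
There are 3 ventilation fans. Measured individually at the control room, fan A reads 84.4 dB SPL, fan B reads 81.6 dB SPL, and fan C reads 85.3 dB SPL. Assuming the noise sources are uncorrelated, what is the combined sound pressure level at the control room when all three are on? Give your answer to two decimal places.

Incoherent sources sum as intensities:
L_total = 10·log₁₀(10^(84.4/10) + 10^(81.6/10) + 10^(85.3/10)) = 10·log₁₀(758800000) = 88.80 dB SPL.

88.80 dB SPL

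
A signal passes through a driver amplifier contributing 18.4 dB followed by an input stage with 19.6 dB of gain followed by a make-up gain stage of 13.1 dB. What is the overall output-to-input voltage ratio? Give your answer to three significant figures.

Net gain = 18.4 + 19.6 + 13.1 = 51.1 dB.
Voltage ratio = 10^(51.1/20) = 359.

359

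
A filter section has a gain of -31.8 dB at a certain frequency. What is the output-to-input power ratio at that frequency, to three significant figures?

0.000661

Power ratio = 10^(dB/10).
10^(-31.8/10) = 10^(-3.180) = 0.000661.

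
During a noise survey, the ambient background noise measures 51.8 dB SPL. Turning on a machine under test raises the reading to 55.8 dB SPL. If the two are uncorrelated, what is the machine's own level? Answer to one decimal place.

53.6 dB SPL

Background correction is a power subtraction:
L_src = 10·log₁₀(10^(55.8/10) − 10^(51.8/10)) = 10·log₁₀(228800) = 53.6 dB SPL.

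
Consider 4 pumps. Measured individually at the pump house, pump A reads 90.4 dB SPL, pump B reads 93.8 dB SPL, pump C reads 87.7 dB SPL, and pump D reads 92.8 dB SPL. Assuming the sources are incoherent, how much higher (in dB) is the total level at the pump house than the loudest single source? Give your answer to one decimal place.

Add the sources as powers (linear), then convert back to dB:
L_total = 10·log₁₀(10^(90.4/10) + 10^(93.8/10) + 10^(87.7/10) + 10^(92.8/10)) = 97.77 dB SPL.
Excess over the loudest (93.8 dB): 97.77 − 93.8 = 4.0 dB.

4.0 dB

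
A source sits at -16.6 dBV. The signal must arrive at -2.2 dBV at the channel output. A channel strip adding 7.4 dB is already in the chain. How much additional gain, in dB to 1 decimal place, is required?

The required make-up gain is the shortfall in the dB sum.
G = -2.2 − (-16.6) − 7.4 = 7.0 dB.

7.0 dB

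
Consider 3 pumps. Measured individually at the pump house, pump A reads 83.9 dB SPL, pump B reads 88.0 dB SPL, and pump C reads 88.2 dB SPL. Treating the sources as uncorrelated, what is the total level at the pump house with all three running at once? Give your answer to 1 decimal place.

91.9 dB SPL

Add the sources as powers (linear), then convert back to dB:
L_total = 10·log₁₀(10^(83.9/10) + 10^(88.0/10) + 10^(88.2/10)) = 10·log₁₀(1537000000) = 91.9 dB SPL.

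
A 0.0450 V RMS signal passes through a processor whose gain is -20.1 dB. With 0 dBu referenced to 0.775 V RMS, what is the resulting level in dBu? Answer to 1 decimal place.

Input level: 20·log₁₀(0.0450/0.775) = -24.72 dBu.
Output: -24.72 − 20.1 = -44.8 dBu.

-44.8 dBu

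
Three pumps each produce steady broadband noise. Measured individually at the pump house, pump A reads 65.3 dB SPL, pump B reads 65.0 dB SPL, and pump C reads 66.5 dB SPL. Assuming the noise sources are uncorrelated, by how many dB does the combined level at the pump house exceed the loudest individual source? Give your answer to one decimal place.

3.9 dB

Uncorrelated sources add in intensity (power), not in dB.
L_total = 10·log₁₀(10^(65.3/10) + 10^(65.0/10) + 10^(66.5/10)) = 70.42 dB SPL.
Excess over the loudest (66.5 dB): 70.42 − 66.5 = 3.9 dB.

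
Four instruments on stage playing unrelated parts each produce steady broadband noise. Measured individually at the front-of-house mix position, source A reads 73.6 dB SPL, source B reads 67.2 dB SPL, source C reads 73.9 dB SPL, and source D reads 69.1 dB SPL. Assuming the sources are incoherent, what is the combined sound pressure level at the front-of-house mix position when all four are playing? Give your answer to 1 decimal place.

77.8 dB SPL

Add the sources as powers (linear), then convert back to dB:
L_total = 10·log₁₀(10^(73.6/10) + 10^(67.2/10) + 10^(73.9/10) + 10^(69.1/10)) = 10·log₁₀(60830000) = 77.8 dB SPL.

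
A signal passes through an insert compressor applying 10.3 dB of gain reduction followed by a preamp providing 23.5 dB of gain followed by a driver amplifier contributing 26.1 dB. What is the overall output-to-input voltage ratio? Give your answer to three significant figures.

92.3

Net gain = (−10.3) + 23.5 + 26.1 = 39.3 dB.
Voltage ratio = 10^(39.3/20) = 92.3.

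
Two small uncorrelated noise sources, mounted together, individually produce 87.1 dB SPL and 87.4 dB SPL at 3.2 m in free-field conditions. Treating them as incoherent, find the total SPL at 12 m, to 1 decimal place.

78.8 dB SPL

Combined at 3.2 m: 10·log₁₀(10^(87.1/10)+10^(87.4/10)) = 90.26 dB SPL.
Then apply −20·log₁₀(12/3.2) = -11.48 dB → 78.8 dB SPL.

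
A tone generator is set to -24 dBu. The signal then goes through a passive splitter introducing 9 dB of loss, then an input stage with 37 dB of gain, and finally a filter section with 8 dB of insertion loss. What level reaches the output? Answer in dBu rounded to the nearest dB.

-4 dBu

Gain stages sum in dB:
-24 − 9 + 37 − 8 = -4 dBu.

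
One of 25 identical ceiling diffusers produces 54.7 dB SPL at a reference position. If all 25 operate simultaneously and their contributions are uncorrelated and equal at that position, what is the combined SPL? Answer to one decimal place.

25 equal incoherent sources raise the level by 10·log₁₀(25) = 13.98 dB.
L_total = 54.7 + 13.98 = 68.7 dB SPL.

68.7 dB SPL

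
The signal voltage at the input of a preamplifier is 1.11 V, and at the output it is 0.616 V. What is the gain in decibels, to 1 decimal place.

Voltage is an amplitude quantity, so gain = 20·log₁₀(V_out/V_in).
20·log₁₀(0.616/1.11) = 20·log₁₀(0.5550) = -5.1 dB.

-5.1 dB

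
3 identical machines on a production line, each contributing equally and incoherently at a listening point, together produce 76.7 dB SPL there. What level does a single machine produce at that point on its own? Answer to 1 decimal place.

71.9 dB SPL

3 equal incoherent sources add 10·log₁₀(3) = 4.77 dB over one source.
L_one = 76.7 − 4.77 = 71.9 dB SPL.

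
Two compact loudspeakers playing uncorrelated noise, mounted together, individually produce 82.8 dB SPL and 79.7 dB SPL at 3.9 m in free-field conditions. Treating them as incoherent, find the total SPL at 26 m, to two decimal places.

68.05 dB SPL

Combined at 3.9 m: 10·log₁₀(10^(82.8/10)+10^(79.7/10)) = 84.531 dB SPL.
Then apply −20·log₁₀(26/3.9) = -16.478 dB → 68.05 dB SPL.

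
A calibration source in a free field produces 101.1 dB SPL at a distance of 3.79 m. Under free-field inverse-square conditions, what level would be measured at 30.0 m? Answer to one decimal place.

For a point source in a free field, ΔL = −20·log₁₀(d₂/d₁).
ΔL = −20·log₁₀(30.0/3.79) = -17.97 dB, so L₂ = 101.1 + (-17.97) = 83.1 dB SPL.

83.1 dB SPL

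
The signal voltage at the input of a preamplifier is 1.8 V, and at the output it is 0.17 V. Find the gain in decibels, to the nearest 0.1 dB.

Voltage ratio → dB uses the 20·log₁₀ form:
20·log₁₀(0.17/1.8) = 20·log₁₀(0.09444) = -20.5 dB.

-20.5 dB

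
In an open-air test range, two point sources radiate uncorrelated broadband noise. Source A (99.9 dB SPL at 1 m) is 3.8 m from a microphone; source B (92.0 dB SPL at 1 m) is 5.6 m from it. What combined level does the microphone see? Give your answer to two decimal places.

88.62 dB SPL

At the listener: L_A = 99.9 − 20·log₁₀(3.8) = 88.304 dB; L_B = 92.0 − 20·log₁₀(5.6) = 77.036 dB.
Combined: 10·log₁₀(10^(88.304/10)+10^(77.036/10)) = 88.62 dB SPL.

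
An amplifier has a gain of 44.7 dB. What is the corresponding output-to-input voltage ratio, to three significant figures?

Voltage ratio = 10^(dB/20).
10^(44.7/20) = 10^(2.235) = 172.

172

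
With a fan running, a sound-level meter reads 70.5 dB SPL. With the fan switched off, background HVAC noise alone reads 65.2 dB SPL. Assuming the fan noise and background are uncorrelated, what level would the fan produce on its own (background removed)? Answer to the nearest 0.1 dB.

69.0 dB SPL

Remove the background by subtracting linear intensities:
L_src = 10·log₁₀(10^(70.5/10) − 10^(65.2/10)) = 10·log₁₀(7909000) = 69.0 dB SPL.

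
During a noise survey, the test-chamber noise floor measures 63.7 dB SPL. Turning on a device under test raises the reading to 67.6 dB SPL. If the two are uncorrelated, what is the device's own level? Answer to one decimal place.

Subtract intensities: L_src = 10·log₁₀(10^(L_total/10) − 10^(L_bg/10)).
L_src = 10·log₁₀(10^(67.6/10) − 10^(63.7/10)) = 10·log₁₀(3410000) = 65.3 dB SPL.

65.3 dB SPL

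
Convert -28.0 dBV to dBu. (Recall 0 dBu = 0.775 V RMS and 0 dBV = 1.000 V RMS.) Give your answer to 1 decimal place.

-25.8 dBu

The offset between the scales is 20·log₁₀(0.775/1.000) = −2.214 dB.
So dBu = -28.0 + 2.214 = -25.8 dBu.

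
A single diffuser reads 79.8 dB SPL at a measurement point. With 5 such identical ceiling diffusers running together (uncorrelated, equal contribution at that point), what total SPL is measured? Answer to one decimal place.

5 equal incoherent sources raise the level by 10·log₁₀(5) = 6.99 dB.
L_total = 79.8 + 6.99 = 86.8 dB SPL.

86.8 dB SPL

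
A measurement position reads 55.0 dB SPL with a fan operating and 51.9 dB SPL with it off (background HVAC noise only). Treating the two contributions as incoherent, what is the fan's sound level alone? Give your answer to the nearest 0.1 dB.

Remove the background by subtracting linear intensities:
L_src = 10·log₁₀(10^(55.0/10) − 10^(51.9/10)) = 10·log₁₀(161300) = 52.1 dB SPL.

52.1 dB SPL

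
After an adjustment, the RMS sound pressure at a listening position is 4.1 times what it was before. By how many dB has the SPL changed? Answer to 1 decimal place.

12.3 dB

SPL change from a pressure ratio uses the 20·log₁₀ form:
20·log₁₀(4.1) = 12.3 dB.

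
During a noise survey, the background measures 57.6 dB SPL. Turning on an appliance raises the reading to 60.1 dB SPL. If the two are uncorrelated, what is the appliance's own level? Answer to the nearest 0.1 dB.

Background correction is a power subtraction:
L_src = 10·log₁₀(10^(60.1/10) − 10^(57.6/10)) = 10·log₁₀(447900) = 56.5 dB SPL.

56.5 dB SPL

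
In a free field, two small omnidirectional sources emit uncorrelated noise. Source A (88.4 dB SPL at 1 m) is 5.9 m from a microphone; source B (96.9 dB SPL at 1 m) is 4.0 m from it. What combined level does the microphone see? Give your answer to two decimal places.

85.13 dB SPL

At the listener: L_A = 88.4 − 20·log₁₀(5.9) = 72.983 dB; L_B = 96.9 − 20·log₁₀(4.0) = 84.859 dB.
Combined: 10·log₁₀(10^(72.983/10)+10^(84.859/10)) = 85.13 dB SPL.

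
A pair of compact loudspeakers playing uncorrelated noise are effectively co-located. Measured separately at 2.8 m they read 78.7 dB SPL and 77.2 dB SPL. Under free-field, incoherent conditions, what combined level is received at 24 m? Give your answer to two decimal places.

62.36 dB SPL

Combined at 2.8 m: 10·log₁₀(10^(78.7/10)+10^(77.2/10)) = 81.025 dB SPL.
Then apply −20·log₁₀(24/2.8) = -18.661 dB → 62.36 dB SPL.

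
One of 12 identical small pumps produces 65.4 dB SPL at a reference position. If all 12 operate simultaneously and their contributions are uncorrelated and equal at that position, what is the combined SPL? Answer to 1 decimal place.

12 equal incoherent sources raise the level by 10·log₁₀(12) = 10.79 dB.
L_total = 65.4 + 10.79 = 76.2 dB SPL.

76.2 dB SPL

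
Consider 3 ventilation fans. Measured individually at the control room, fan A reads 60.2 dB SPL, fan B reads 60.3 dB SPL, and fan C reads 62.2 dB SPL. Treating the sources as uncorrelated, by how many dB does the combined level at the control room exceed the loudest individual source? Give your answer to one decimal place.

3.6 dB

Add the sources as powers (linear), then convert back to dB:
L_total = 10·log₁₀(10^(60.2/10) + 10^(60.3/10) + 10^(62.2/10)) = 65.77 dB SPL.
Excess over the loudest (62.2 dB): 65.77 − 62.2 = 3.6 dB.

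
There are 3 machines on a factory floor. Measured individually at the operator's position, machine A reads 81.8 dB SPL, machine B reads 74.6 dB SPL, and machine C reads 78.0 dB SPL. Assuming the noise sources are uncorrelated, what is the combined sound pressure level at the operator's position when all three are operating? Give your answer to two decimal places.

83.86 dB SPL

Uncorrelated sources add in intensity (power), not in dB.
L_total = 10·log₁₀(10^(81.8/10) + 10^(74.6/10) + 10^(78.0/10)) = 10·log₁₀(243300000) = 83.86 dB SPL.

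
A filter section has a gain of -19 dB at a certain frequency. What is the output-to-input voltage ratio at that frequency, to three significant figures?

Voltage ratio = 10^(dB/20).
10^(-19/20) = 10^(-0.9500) = 0.112.

0.112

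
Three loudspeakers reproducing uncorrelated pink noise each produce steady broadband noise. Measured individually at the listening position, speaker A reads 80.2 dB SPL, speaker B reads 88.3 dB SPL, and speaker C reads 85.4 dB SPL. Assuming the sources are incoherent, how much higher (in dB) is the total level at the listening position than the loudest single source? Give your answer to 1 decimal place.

Incoherent sources sum as intensities:
L_total = 10·log₁₀(10^(80.2/10) + 10^(88.3/10) + 10^(85.4/10)) = 90.52 dB SPL.
Excess over the loudest (88.3 dB): 90.52 − 88.3 = 2.2 dB.

2.2 dB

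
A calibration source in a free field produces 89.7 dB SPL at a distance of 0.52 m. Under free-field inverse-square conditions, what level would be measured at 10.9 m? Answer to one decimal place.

63.3 dB SPL

For a point source in a free field, ΔL = −20·log₁₀(d₂/d₁).
ΔL = −20·log₁₀(10.9/0.52) = -26.43 dB, so L₂ = 89.7 + (-26.43) = 63.3 dB SPL.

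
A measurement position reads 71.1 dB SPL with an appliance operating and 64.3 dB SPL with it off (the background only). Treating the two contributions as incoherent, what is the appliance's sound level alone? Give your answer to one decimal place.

70.1 dB SPL

Background correction is a power subtraction:
L_src = 10·log₁₀(10^(71.1/10) − 10^(64.3/10)) = 10·log₁₀(10190000) = 70.1 dB SPL.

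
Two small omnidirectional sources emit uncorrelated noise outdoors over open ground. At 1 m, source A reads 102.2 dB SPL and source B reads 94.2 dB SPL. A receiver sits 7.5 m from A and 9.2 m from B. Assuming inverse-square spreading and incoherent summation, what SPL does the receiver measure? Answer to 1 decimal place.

85.1 dB SPL

At the listener: L_A = 102.2 − 20·log₁₀(7.5) = 84.70 dB; L_B = 94.2 − 20·log₁₀(9.2) = 74.92 dB.
Combined: 10·log₁₀(10^(84.70/10)+10^(74.92/10)) = 85.1 dB SPL.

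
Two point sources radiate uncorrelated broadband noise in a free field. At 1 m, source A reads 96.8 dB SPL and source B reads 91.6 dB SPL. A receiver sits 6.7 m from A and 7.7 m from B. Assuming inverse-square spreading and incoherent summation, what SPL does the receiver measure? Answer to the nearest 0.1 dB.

81.2 dB SPL

At the listener: L_A = 96.8 − 20·log₁₀(6.7) = 80.28 dB; L_B = 91.6 − 20·log₁₀(7.7) = 73.87 dB.
Combined: 10·log₁₀(10^(80.28/10)+10^(73.87/10)) = 81.2 dB SPL.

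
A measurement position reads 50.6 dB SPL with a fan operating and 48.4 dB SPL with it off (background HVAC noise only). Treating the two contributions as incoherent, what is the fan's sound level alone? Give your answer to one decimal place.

Remove the background by subtracting linear intensities:
L_src = 10·log₁₀(10^(50.6/10) − 10^(48.4/10)) = 10·log₁₀(45630) = 46.6 dB SPL.

46.6 dB SPL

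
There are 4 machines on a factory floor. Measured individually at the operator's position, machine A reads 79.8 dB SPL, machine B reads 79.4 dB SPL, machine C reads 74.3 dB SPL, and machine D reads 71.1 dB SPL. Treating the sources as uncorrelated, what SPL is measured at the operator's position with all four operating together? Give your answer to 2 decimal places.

Incoherent sources sum as intensities:
L_total = 10·log₁₀(10^(79.8/10) + 10^(79.4/10) + 10^(74.3/10) + 10^(71.1/10)) = 10·log₁₀(222400000) = 83.47 dB SPL.

83.47 dB SPL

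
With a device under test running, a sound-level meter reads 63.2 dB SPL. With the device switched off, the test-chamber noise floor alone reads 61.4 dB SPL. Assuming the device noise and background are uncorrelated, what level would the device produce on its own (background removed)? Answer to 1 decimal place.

Remove the background by subtracting linear intensities:
L_src = 10·log₁₀(10^(63.2/10) − 10^(61.4/10)) = 10·log₁₀(708900) = 58.5 dB SPL.

58.5 dB SPL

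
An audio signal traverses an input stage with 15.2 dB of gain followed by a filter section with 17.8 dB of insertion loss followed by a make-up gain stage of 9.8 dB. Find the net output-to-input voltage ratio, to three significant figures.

Net gain = 15.2 + (−17.8) + 9.8 = 7.2 dB.
Voltage ratio = 10^(7.2/20) = 2.29.

2.29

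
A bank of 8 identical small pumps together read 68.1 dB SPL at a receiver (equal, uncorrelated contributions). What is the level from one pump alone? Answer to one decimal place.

8 equal incoherent sources add 10·log₁₀(8) = 9.03 dB over one source.
L_one = 68.1 − 9.03 = 59.1 dB SPL.

59.1 dB SPL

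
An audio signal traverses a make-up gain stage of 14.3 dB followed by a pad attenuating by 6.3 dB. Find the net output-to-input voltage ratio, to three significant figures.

Net gain = 14.3 + (−6.3) = 8.0 dB.
Voltage ratio = 10^(8.0/20) = 2.51.

2.51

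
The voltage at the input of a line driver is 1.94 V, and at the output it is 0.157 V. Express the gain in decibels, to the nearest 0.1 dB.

For a voltage ratio, dB = 20·log₁₀(V₂/V₁).
20·log₁₀(0.157/1.94) = 20·log₁₀(0.08093) = -21.8 dB.

-21.8 dB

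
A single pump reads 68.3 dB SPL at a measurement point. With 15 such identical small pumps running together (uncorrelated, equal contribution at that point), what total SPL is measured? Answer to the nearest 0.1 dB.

80.1 dB SPL

15 equal incoherent sources raise the level by 10·log₁₀(15) = 11.76 dB.
L_total = 68.3 + 11.76 = 80.1 dB SPL.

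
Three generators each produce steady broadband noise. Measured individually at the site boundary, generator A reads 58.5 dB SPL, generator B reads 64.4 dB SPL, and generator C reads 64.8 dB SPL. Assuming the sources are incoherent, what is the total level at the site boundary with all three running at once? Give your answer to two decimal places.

Add the sources as powers (linear), then convert back to dB:
L_total = 10·log₁₀(10^(58.5/10) + 10^(64.4/10) + 10^(64.8/10)) = 10·log₁₀(6482000) = 68.12 dB SPL.

68.12 dB SPL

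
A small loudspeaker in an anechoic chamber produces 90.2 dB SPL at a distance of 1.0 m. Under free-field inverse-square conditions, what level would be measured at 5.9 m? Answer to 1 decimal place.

74.8 dB SPL

Inverse-square spreading gives ΔL = −20·log₁₀(d₂/d₁).
ΔL = −20·log₁₀(5.9/1.0) = -15.42 dB, so L₂ = 90.2 + (-15.42) = 74.8 dB SPL.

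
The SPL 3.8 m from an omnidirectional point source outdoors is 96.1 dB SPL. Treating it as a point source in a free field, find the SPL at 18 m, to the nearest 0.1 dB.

For a point source in a free field, ΔL = −20·log₁₀(d₂/d₁).
ΔL = −20·log₁₀(18/3.8) = -13.51 dB, so L₂ = 96.1 + (-13.51) = 82.6 dB SPL.

82.6 dB SPL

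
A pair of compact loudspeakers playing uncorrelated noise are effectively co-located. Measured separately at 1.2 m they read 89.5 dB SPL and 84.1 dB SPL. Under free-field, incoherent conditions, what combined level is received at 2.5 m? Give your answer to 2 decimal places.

84.23 dB SPL

Combined at 1.2 m: 10·log₁₀(10^(89.5/10)+10^(84.1/10)) = 90.601 dB SPL.
Then apply −20·log₁₀(2.5/1.2) = -6.375 dB → 84.23 dB SPL.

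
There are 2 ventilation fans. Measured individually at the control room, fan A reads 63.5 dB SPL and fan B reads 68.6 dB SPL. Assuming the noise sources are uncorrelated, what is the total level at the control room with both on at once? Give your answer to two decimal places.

Uncorrelated sources add in intensity (power), not in dB.
L_total = 10·log₁₀(10^(63.5/10) + 10^(68.6/10)) = 10·log₁₀(9483000) = 69.77 dB SPL.

69.77 dB SPL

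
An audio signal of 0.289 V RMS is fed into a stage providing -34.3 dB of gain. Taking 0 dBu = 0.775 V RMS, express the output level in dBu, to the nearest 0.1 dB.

Input level: 20·log₁₀(0.289/0.775) = -8.57 dBu.
Output: -8.57 − 34.3 = -42.9 dBu.

-42.9 dBu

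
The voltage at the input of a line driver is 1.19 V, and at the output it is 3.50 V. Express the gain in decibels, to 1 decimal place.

9.4 dB

For a voltage ratio, dB = 20·log₁₀(V₂/V₁).
20·log₁₀(3.50/1.19) = 20·log₁₀(2.941) = 9.4 dB.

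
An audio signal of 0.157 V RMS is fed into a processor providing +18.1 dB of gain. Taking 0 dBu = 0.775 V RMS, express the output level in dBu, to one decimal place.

Input level: 20·log₁₀(0.157/0.775) = -13.87 dBu.
Output: -13.87 + 18.1 = +4.2 dBu.

+4.2 dBu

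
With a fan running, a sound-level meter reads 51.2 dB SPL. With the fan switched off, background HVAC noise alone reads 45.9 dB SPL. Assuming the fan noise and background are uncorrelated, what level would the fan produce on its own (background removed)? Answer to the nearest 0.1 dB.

Remove the background by subtracting linear intensities:
L_src = 10·log₁₀(10^(51.2/10) − 10^(45.9/10)) = 10·log₁₀(92920) = 49.7 dB SPL.

49.7 dB SPL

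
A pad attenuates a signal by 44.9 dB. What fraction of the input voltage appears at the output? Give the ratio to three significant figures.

0.00569

Voltage ratio = 10^(dB/20).
10^(-44.9/20) = 10^(-2.245) = 0.00569.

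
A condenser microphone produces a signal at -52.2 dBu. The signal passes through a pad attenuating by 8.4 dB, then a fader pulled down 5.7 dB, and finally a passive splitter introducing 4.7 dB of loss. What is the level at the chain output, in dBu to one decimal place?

Cascaded gains and losses add directly in dB.
-52.2 − 8.4 − 5.7 − 4.7 = -71.0 dBu.

-71.0 dBu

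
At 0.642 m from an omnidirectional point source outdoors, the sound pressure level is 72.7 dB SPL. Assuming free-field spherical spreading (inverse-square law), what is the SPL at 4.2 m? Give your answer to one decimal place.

56.4 dB SPL

Free-field point source: level drops by 20·log₁₀ of the distance ratio.
ΔL = −20·log₁₀(4.2/0.642) = -16.31 dB, so L₂ = 72.7 + (-16.31) = 56.4 dB SPL.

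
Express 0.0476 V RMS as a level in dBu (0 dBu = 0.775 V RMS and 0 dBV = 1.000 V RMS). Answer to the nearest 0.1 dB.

dBu = 20·log₁₀(V / 0.775 V).
20·log₁₀(0.0476/0.775) = -24.2 dBu.

-24.2 dBu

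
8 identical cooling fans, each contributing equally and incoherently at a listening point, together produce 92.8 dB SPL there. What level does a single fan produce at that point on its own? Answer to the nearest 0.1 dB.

83.8 dB SPL

8 equal incoherent sources add 10·log₁₀(8) = 9.03 dB over one source.
L_one = 92.8 − 9.03 = 83.8 dB SPL.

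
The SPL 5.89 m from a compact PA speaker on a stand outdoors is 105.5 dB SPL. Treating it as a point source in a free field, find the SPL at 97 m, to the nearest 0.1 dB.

For a point source in a free field, ΔL = −20·log₁₀(d₂/d₁).
ΔL = −20·log₁₀(97/5.89) = -24.33 dB, so L₂ = 105.5 + (-24.33) = 81.2 dB SPL.

81.2 dB SPL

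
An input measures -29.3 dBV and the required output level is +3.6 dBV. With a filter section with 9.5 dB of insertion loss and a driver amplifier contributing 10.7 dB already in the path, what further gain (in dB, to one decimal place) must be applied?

31.7 dB

The required make-up gain is the shortfall in the dB sum.
G = +3.6 − (-29.3) + 9.5 − 10.7 = 31.7 dB.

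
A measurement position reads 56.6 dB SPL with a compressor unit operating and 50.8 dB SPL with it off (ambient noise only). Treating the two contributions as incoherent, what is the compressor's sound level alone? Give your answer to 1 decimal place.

55.3 dB SPL

Subtract intensities: L_src = 10·log₁₀(10^(L_total/10) − 10^(L_bg/10)).
L_src = 10·log₁₀(10^(56.6/10) − 10^(50.8/10)) = 10·log₁₀(336900) = 55.3 dB SPL.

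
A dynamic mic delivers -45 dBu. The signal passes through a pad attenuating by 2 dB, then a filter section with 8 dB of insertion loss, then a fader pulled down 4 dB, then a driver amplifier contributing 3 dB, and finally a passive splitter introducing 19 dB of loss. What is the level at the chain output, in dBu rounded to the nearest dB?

-75 dBu

Gain stages sum in dB:
-45 − 2 − 8 − 4 + 3 − 19 = -75 dBu.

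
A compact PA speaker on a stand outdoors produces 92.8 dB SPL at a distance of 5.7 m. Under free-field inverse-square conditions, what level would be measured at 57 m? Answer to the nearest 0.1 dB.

72.8 dB SPL

Inverse-square spreading gives ΔL = −20·log₁₀(d₂/d₁).
ΔL = −20·log₁₀(57/5.7) = -20.00 dB, so L₂ = 92.8 + (-20.00) = 72.8 dB SPL.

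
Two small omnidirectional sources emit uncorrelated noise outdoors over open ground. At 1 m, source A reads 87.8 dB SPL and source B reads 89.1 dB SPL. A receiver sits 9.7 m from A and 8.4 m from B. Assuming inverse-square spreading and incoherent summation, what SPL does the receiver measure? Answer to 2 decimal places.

At the listener: L_A = 87.8 − 20·log₁₀(9.7) = 68.065 dB; L_B = 89.1 − 20·log₁₀(8.4) = 70.614 dB.
Combined: 10·log₁₀(10^(68.065/10)+10^(70.614/10)) = 72.53 dB SPL.

72.53 dB SPL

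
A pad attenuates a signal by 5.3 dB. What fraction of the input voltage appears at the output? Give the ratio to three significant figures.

0.543

Voltage ratio = 10^(dB/20).
10^(-5.3/20) = 10^(-0.2650) = 0.543.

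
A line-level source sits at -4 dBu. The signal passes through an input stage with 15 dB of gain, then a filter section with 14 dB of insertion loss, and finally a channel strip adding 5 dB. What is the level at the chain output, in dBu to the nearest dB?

+2 dBu

Cascaded gains and losses add directly in dB.
-4 + 15 − 14 + 5 = +2 dBu.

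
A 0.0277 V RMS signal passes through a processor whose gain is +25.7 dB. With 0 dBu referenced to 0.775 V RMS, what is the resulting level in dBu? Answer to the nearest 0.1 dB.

Input level: 20·log₁₀(0.0277/0.775) = -28.94 dBu.
Output: -28.94 + 25.7 = -3.2 dBu.

-3.2 dBu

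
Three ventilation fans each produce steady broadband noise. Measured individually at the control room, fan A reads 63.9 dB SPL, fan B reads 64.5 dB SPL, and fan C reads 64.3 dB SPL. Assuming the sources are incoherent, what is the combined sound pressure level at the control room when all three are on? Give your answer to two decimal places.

Uncorrelated sources add in intensity (power), not in dB.
L_total = 10·log₁₀(10^(63.9/10) + 10^(64.5/10) + 10^(64.3/10)) = 10·log₁₀(7965000) = 69.01 dB SPL.

69.01 dB SPL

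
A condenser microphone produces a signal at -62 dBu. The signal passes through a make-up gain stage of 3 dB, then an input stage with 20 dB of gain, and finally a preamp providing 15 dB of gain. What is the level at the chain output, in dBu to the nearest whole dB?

-24 dBu

Gain stages sum in dB:
-62 + 3 + 20 + 15 = -24 dBu.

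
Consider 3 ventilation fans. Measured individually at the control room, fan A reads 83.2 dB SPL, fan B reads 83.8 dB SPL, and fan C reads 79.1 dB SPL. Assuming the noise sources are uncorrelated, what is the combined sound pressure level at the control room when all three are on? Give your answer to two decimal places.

Uncorrelated sources add in intensity (power), not in dB.
L_total = 10·log₁₀(10^(83.2/10) + 10^(83.8/10) + 10^(79.1/10)) = 10·log₁₀(530100000) = 87.24 dB SPL.

87.24 dB SPL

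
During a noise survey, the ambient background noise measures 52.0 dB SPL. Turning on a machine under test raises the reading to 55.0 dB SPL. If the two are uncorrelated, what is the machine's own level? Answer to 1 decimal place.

52.0 dB SPL

Remove the background by subtracting linear intensities:
L_src = 10·log₁₀(10^(55.0/10) − 10^(52.0/10)) = 10·log₁₀(157700) = 52.0 dB SPL.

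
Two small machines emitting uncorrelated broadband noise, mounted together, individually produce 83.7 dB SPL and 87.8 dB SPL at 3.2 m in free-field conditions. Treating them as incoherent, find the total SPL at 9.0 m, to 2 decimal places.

Combined at 3.2 m: 10·log₁₀(10^(83.7/10)+10^(87.8/10)) = 89.227 dB SPL.
Then apply −20·log₁₀(9.0/3.2) = -8.982 dB → 80.25 dB SPL.

80.25 dB SPL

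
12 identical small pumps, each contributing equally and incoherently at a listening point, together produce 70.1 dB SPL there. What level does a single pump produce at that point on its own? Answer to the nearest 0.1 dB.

59.3 dB SPL

12 equal incoherent sources add 10·log₁₀(12) = 10.79 dB over one source.
L_one = 70.1 − 10.79 = 59.3 dB SPL.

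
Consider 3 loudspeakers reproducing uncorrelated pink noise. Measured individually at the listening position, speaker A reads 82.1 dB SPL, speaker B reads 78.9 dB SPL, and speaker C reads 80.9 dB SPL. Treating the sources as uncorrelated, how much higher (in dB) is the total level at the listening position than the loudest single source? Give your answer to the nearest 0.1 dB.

Uncorrelated sources add in intensity (power), not in dB.
L_total = 10·log₁₀(10^(82.1/10) + 10^(78.9/10) + 10^(80.9/10)) = 85.60 dB SPL.
Excess over the loudest (82.1 dB): 85.60 − 82.1 = 3.5 dB.

3.5 dB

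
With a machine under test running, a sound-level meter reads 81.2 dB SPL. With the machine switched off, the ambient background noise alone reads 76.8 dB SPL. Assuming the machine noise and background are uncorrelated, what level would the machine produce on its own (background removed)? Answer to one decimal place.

Subtract intensities: L_src = 10·log₁₀(10^(L_total/10) − 10^(L_bg/10)).
L_src = 10·log₁₀(10^(81.2/10) − 10^(76.8/10)) = 10·log₁₀(83960000) = 79.2 dB SPL.

79.2 dB SPL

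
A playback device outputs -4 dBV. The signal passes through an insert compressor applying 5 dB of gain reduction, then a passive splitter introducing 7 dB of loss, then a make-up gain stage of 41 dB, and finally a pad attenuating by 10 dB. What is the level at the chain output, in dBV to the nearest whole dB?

Cascaded gains and losses add directly in dB.
-4 − 5 − 7 + 41 − 10 = +15 dBV.

+15 dBV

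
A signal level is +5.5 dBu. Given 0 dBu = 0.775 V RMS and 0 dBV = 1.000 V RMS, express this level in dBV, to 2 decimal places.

+3.29 dBV

The offset between the scales is 20·log₁₀(0.775/1.000) = −2.214 dB.
So dBV = +5.5 − 2.214 = +3.29 dBV.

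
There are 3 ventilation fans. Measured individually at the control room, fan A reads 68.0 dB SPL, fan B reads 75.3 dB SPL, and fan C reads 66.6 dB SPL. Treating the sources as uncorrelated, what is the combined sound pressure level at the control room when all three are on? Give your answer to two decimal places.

Add the sources as powers (linear), then convert back to dB:
L_total = 10·log₁₀(10^(68.0/10) + 10^(75.3/10) + 10^(66.6/10)) = 10·log₁₀(44760000) = 76.51 dB SPL.

76.51 dB SPL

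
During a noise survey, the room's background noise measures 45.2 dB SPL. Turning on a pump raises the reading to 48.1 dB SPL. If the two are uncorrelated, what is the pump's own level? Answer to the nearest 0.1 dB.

45.0 dB SPL

Subtract intensities: L_src = 10·log₁₀(10^(L_total/10) − 10^(L_bg/10)).
L_src = 10·log₁₀(10^(48.1/10) − 10^(45.2/10)) = 10·log₁₀(31450) = 45.0 dB SPL.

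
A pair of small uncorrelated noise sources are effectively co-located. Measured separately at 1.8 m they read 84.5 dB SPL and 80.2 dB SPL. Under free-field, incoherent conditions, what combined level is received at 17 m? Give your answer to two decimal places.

66.37 dB SPL

Combined at 1.8 m: 10·log₁₀(10^(84.5/10)+10^(80.2/10)) = 85.872 dB SPL.
Then apply −20·log₁₀(17/1.8) = -19.504 dB → 66.37 dB SPL.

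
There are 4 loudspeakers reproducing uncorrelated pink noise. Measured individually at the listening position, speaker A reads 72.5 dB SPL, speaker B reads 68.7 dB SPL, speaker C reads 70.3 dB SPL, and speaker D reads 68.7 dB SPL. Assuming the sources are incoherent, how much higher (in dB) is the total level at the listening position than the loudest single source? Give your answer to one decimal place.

3.9 dB

Uncorrelated sources add in intensity (power), not in dB.
L_total = 10·log₁₀(10^(72.5/10) + 10^(68.7/10) + 10^(70.3/10) + 10^(68.7/10)) = 76.37 dB SPL.
Excess over the loudest (72.5 dB): 76.37 − 72.5 = 3.9 dB.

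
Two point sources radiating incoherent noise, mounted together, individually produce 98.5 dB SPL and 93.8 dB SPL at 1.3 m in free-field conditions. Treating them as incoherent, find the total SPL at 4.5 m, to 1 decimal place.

89.0 dB SPL

Combined at 1.3 m: 10·log₁₀(10^(98.5/10)+10^(93.8/10)) = 99.77 dB SPL.
Then apply −20·log₁₀(4.5/1.3) = -10.79 dB → 89.0 dB SPL.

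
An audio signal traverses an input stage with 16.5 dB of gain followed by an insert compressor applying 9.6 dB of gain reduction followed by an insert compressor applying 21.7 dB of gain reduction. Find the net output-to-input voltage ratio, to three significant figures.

Net gain = 16.5 + (−9.6) + (−21.7) = -14.8 dB.
Voltage ratio = 10^(-14.8/20) = 0.182.

0.182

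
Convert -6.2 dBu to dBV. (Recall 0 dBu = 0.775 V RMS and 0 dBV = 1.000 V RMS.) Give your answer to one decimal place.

The offset between the scales is 20·log₁₀(0.775/1.000) = −2.214 dB.
So dBV = -6.2 − 2.214 = -8.4 dBV.

-8.4 dBV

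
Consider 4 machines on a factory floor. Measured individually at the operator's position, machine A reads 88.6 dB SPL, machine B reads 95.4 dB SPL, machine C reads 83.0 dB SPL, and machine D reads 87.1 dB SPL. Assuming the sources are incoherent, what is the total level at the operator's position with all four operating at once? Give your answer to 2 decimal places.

96.91 dB SPL

Incoherent sources sum as intensities:
L_total = 10·log₁₀(10^(88.6/10) + 10^(95.4/10) + 10^(83.0/10) + 10^(87.1/10)) = 10·log₁₀(4904000000) = 96.91 dB SPL.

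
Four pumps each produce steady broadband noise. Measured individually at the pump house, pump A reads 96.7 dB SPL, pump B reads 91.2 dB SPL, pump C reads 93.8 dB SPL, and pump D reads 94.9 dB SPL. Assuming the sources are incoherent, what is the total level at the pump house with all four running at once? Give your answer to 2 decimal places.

100.60 dB SPL

Incoherent sources sum as intensities:
L_total = 10·log₁₀(10^(96.7/10) + 10^(91.2/10) + 10^(93.8/10) + 10^(94.9/10)) = 10·log₁₀(11485000000) = 100.60 dB SPL.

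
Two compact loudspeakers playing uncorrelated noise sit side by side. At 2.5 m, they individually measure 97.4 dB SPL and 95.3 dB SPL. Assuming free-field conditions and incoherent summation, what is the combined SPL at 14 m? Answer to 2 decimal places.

84.52 dB SPL

Combined at 2.5 m: 10·log₁₀(10^(97.4/10)+10^(95.3/10)) = 99.486 dB SPL.
Then apply −20·log₁₀(14/2.5) = -14.964 dB → 84.52 dB SPL.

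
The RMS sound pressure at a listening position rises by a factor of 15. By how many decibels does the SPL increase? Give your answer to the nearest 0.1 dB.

23.5 dB

Sound pressure is an amplitude quantity: ΔL = 20·log₁₀(p₂/p₁).
20·log₁₀(15) = 23.5 dB.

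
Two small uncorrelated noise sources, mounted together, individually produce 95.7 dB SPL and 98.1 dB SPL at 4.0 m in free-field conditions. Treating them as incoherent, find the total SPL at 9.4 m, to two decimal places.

92.65 dB SPL

Combined at 4.0 m: 10·log₁₀(10^(95.7/10)+10^(98.1/10)) = 100.074 dB SPL.
Then apply −20·log₁₀(9.4/4.0) = -7.421 dB → 92.65 dB SPL.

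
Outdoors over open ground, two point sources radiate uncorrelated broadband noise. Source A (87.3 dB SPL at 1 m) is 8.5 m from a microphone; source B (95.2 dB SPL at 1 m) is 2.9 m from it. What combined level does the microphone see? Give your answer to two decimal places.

86.03 dB SPL

At the listener: L_A = 87.3 − 20·log₁₀(8.5) = 68.712 dB; L_B = 95.2 − 20·log₁₀(2.9) = 85.952 dB.
Combined: 10·log₁₀(10^(68.712/10)+10^(85.952/10)) = 86.03 dB SPL.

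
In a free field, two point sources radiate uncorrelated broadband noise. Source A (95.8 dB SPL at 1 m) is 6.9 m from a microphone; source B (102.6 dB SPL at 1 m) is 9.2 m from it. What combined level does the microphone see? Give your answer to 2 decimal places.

At the listener: L_A = 95.8 − 20·log₁₀(6.9) = 79.023 dB; L_B = 102.6 − 20·log₁₀(9.2) = 83.324 dB.
Combined: 10·log₁₀(10^(79.023/10)+10^(83.324/10)) = 84.70 dB SPL.

84.70 dB SPL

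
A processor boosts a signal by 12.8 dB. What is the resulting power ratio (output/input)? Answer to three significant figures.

Power ratio = 10^(dB/10).
10^(12.8/10) = 10^(1.280) = 19.1.

19.1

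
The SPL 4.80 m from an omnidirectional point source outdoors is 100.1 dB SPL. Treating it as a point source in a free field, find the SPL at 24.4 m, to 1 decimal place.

86.0 dB SPL

Free-field point source: level drops by 20·log₁₀ of the distance ratio.
ΔL = −20·log₁₀(24.4/4.80) = -14.12 dB, so L₂ = 100.1 + (-14.12) = 86.0 dB SPL.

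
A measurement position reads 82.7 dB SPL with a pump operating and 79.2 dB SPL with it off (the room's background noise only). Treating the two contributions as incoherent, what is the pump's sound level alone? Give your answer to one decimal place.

80.1 dB SPL

Remove the background by subtracting linear intensities:
L_src = 10·log₁₀(10^(82.7/10) − 10^(79.2/10)) = 10·log₁₀(103000000) = 80.1 dB SPL.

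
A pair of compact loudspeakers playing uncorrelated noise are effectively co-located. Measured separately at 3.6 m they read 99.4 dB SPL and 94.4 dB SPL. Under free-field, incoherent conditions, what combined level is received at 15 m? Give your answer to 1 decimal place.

88.2 dB SPL

Combined at 3.6 m: 10·log₁₀(10^(99.4/10)+10^(94.4/10)) = 100.59 dB SPL.
Then apply −20·log₁₀(15/3.6) = -12.40 dB → 88.2 dB SPL.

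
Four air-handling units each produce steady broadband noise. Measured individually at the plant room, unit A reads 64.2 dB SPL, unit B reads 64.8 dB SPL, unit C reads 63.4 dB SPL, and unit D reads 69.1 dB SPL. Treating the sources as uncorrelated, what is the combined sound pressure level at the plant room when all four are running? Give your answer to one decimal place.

Incoherent sources sum as intensities:
L_total = 10·log₁₀(10^(64.2/10) + 10^(64.8/10) + 10^(63.4/10) + 10^(69.1/10)) = 10·log₁₀(15970000) = 72.0 dB SPL.

72.0 dB SPL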